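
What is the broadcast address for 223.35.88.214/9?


Network: 223.0.0.0/9
Host bits = 23
Set all host bits to 1:
Broadcast: 223.127.255.255


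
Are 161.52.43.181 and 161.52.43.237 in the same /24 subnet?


Mask: 255.255.255.0
161.52.43.181 AND mask = 161.52.43.0
161.52.43.237 AND mask = 161.52.43.0
Yes, same subnet (161.52.43.0)


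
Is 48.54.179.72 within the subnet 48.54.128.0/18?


Subnet network: 48.54.128.0
Test IP AND mask: 48.54.128.0
Yes, 48.54.179.72 is in 48.54.128.0/18


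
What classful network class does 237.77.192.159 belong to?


First octet: 237
Binary: 11101101
1110xxxx -> Class D (224-239)
Class D (multicast), default mask N/A


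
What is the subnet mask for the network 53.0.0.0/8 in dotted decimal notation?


/8 means 8 network bits, 24 host bits
Binary: 11111111000000000000000000000000
Mask: 255.0.0.0


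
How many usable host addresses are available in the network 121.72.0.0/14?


Host bits = 32 - 14 = 18
Total addresses = 2^18 = 262144
Usable = total - 2 (network and broadcast)
Usable hosts: 262142


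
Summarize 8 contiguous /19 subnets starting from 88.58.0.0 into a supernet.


Original prefix: /19
Number of subnets: 8 = 2^3
New prefix = 19 - 3 = 16
Supernet: 88.58.0.0/16


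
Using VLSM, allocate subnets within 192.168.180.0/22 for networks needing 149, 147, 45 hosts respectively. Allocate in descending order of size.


149 hosts -> /24 (254 usable): 192.168.180.0/24
147 hosts -> /24 (254 usable): 192.168.181.0/24
45 hosts -> /26 (62 usable): 192.168.182.0/26
Allocation: 192.168.180.0/24 (149 hosts, 254 usable); 192.168.181.0/24 (147 hosts, 254 usable); 192.168.182.0/26 (45 hosts, 62 usable)


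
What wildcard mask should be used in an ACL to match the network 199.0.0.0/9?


Subnet mask: 255.128.0.0
Wildcard = 255.255.255.255 - subnet mask
255 - 255 = 0
255 - 128 = 127
255 - 0 = 255
255 - 0 = 255
Wildcard: 0.127.255.255


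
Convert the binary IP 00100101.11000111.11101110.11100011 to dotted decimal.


00100101 = 37
11000111 = 199
11101110 = 238
11100011 = 227
IP: 37.199.238.227


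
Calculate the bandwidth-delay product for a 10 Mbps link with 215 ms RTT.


BDP = bandwidth * RTT
= 10 Mbps * 215 ms
= 10 * 1e6 * 215 / 1000 bits
= 2150000 bits
= 268750 bytes
= 262.4512 KB
BDP = 2150000 bits (268750 bytes)


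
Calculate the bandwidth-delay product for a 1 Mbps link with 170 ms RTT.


BDP = bandwidth * RTT
= 1 Mbps * 170 ms
= 1 * 1e6 * 170 / 1000 bits
= 170000 bits
= 21250 bytes
= 20.752 KB
BDP = 170000 bits (21250 bytes)


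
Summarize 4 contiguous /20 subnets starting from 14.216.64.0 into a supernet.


Original prefix: /20
Number of subnets: 4 = 2^2
New prefix = 20 - 2 = 18
Supernet: 14.216.64.0/18


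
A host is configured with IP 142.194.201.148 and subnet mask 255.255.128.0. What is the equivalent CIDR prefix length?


Binary: 11111111.11111111.10000000.00000000
Count leading 1s
Prefix: /17


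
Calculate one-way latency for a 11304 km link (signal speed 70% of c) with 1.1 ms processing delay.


Speed = 0.7 * 3e5 km/s = 210000 km/s
Propagation delay = 11304 / 210000 = 0.0538 s = 53.8286 ms
Processing delay = 1.1 ms
Total one-way latency = 54.9286 ms


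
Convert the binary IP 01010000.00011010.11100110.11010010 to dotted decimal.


01010000 = 80
00011010 = 26
11100110 = 230
11010010 = 210
IP: 80.26.230.210


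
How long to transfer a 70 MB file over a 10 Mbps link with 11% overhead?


Effective throughput = 10 * (1 - 11/100) = 8.9 Mbps
File size in Mb = 70 * 8 = 560 Mb
Time = 560 / 8.9
Time = 62.9213 seconds


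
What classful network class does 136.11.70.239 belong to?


First octet: 136
Binary: 10001000
10xxxxxx -> Class B (128-191)
Class B, default mask 255.255.0.0 (/16)


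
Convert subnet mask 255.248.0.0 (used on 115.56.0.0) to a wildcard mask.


Subnet mask: 255.248.0.0
Wildcard = 255.255.255.255 - subnet mask
255 - 255 = 0
255 - 248 = 7
255 - 0 = 255
255 - 0 = 255
Wildcard: 0.7.255.255


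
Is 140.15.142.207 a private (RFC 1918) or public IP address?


RFC 1918 private ranges:
  10.0.0.0/8 (10.0.0.0 - 10.255.255.255)
  172.16.0.0/12 (172.16.0.0 - 172.31.255.255)
  192.168.0.0/16 (192.168.0.0 - 192.168.255.255)
Public (not in any RFC 1918 range)


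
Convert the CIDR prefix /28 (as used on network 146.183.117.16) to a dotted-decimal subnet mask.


/28 means 28 network bits, 4 host bits
Binary: 11111111111111111111111111110000
Mask: 255.255.255.240


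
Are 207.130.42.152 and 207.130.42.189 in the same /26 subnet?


Mask: 255.255.255.192
207.130.42.152 AND mask = 207.130.42.128
207.130.42.189 AND mask = 207.130.42.128
Yes, same subnet (207.130.42.128)


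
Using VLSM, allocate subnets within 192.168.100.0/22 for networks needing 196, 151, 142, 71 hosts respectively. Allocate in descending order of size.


196 hosts -> /24 (254 usable): 192.168.100.0/24
151 hosts -> /24 (254 usable): 192.168.101.0/24
142 hosts -> /24 (254 usable): 192.168.102.0/24
71 hosts -> /25 (126 usable): 192.168.103.0/25
Allocation: 192.168.100.0/24 (196 hosts, 254 usable); 192.168.101.0/24 (151 hosts, 254 usable); 192.168.102.0/24 (142 hosts, 254 usable); 192.168.103.0/25 (71 hosts, 126 usable)


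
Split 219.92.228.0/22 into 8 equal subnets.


New prefix = 22 + 3 = 25
Each subnet has 128 addresses
  219.92.228.0/25
  219.92.228.128/25
  219.92.229.0/25
  219.92.229.128/25
  219.92.230.0/25
  219.92.230.128/25
  219.92.231.0/25
  219.92.231.128/25
Subnets: 219.92.228.0/25, 219.92.228.128/25, 219.92.229.0/25, 219.92.229.128/25, 219.92.230.0/25, 219.92.230.128/25, 219.92.231.0/25, 219.92.231.128/25


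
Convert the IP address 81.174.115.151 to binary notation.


81 = 01010001
174 = 10101110
115 = 01110011
151 = 10010111
Binary: 01010001.10101110.01110011.10010111


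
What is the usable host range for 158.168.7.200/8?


Network: 158.0.0.0
Broadcast: 158.255.255.255
First usable = network + 1
Last usable = broadcast - 1
Range: 158.0.0.1 to 158.255.255.254


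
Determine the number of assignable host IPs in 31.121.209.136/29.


Host bits = 32 - 29 = 3
Total addresses = 2^3 = 8
Usable = total - 2 (network and broadcast)
Usable hosts: 6


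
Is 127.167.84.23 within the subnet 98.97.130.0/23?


Subnet network: 98.97.130.0
Test IP AND mask: 127.167.84.0
No, 127.167.84.23 is not in 98.97.130.0/23


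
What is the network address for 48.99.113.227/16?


IP:   00110000.01100011.01110001.11100011
Mask: 11111111.11111111.00000000.00000000
AND operation:
Net:  00110000.01100011.00000000.00000000
Network: 48.99.0.0/16


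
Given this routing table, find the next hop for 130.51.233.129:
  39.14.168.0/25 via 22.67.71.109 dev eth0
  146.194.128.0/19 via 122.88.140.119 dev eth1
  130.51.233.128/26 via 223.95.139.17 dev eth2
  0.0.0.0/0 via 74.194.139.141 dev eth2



Longest prefix match for 130.51.233.129:
  /25 39.14.168.0: no
  /19 146.194.128.0: no
  /26 130.51.233.128: MATCH
  /0 0.0.0.0: MATCH
Selected: next-hop 223.95.139.17 via eth2 (matched /26)


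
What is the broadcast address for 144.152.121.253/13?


Network: 144.152.0.0/13
Host bits = 19
Set all host bits to 1:
Broadcast: 144.159.255.255


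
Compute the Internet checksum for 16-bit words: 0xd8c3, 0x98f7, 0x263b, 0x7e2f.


Sum all words (with carry folding):
+ 0xd8c3 = 0xd8c3
+ 0x98f7 = 0x71bb
+ 0x263b = 0x97f6
+ 0x7e2f = 0x1626
One's complement: ~0x1626
Checksum = 0xe9d9


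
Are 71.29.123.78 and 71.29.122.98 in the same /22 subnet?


Mask: 255.255.252.0
71.29.123.78 AND mask = 71.29.120.0
71.29.122.98 AND mask = 71.29.120.0
Yes, same subnet (71.29.120.0)


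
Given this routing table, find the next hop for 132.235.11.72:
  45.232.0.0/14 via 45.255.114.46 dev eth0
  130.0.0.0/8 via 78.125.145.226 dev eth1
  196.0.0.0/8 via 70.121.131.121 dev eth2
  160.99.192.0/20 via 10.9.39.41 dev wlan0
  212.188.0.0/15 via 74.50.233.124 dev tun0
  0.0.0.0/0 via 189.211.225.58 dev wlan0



Longest prefix match for 132.235.11.72:
  /14 45.232.0.0: no
  /8 130.0.0.0: no
  /8 196.0.0.0: no
  /20 160.99.192.0: no
  /15 212.188.0.0: no
  /0 0.0.0.0: MATCH
Selected: next-hop 189.211.225.58 via wlan0 (matched /0)


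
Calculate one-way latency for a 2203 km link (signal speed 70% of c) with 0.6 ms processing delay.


Speed = 0.7 * 3e5 km/s = 210000 km/s
Propagation delay = 2203 / 210000 = 0.0105 s = 10.4905 ms
Processing delay = 0.6 ms
Total one-way latency = 11.0905 ms


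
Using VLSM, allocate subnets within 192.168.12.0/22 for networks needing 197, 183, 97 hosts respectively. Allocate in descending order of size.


197 hosts -> /24 (254 usable): 192.168.12.0/24
183 hosts -> /24 (254 usable): 192.168.13.0/24
97 hosts -> /25 (126 usable): 192.168.14.0/25
Allocation: 192.168.12.0/24 (197 hosts, 254 usable); 192.168.13.0/24 (183 hosts, 254 usable); 192.168.14.0/25 (97 hosts, 126 usable)


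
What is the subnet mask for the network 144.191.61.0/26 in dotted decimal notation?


/26 means 26 network bits, 6 host bits
Binary: 11111111111111111111111111000000
Mask: 255.255.255.192


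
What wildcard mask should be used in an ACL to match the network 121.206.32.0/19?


Subnet mask: 255.255.224.0
Wildcard = 255.255.255.255 - subnet mask
255 - 255 = 0
255 - 255 = 0
255 - 224 = 31
255 - 0 = 255
Wildcard: 0.0.31.255


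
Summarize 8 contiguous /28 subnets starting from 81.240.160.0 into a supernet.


Original prefix: /28
Number of subnets: 8 = 2^3
New prefix = 28 - 3 = 25
Supernet: 81.240.160.0/25


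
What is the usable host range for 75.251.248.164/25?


Network: 75.251.248.128
Broadcast: 75.251.248.255
First usable = network + 1
Last usable = broadcast - 1
Range: 75.251.248.129 to 75.251.248.254


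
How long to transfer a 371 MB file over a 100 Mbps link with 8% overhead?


Effective throughput = 100 * (1 - 8/100) = 92 Mbps
File size in Mb = 371 * 8 = 2968 Mb
Time = 2968 / 92
Time = 32.2609 seconds


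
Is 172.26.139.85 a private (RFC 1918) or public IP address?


RFC 1918 private ranges:
  10.0.0.0/8 (10.0.0.0 - 10.255.255.255)
  172.16.0.0/12 (172.16.0.0 - 172.31.255.255)
  192.168.0.0/16 (192.168.0.0 - 192.168.255.255)
Private (in 172.16.0.0/12)


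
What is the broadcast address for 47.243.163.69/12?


Network: 47.240.0.0/12
Host bits = 20
Set all host bits to 1:
Broadcast: 47.255.255.255


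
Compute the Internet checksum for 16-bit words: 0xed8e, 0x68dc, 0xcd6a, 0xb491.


Sum all words (with carry folding):
+ 0xed8e = 0xed8e
+ 0x68dc = 0x566b
+ 0xcd6a = 0x23d6
+ 0xb491 = 0xd867
One's complement: ~0xd867
Checksum = 0x2798


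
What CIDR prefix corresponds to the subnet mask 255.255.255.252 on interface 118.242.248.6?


Binary: 11111111.11111111.11111111.11111100
Count leading 1s
Prefix: /30


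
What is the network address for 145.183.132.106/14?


IP:   10010001.10110111.10000100.01101010
Mask: 11111111.11111100.00000000.00000000
AND operation:
Net:  10010001.10110100.00000000.00000000
Network: 145.180.0.0/14


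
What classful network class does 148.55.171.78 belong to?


First octet: 148
Binary: 10010100
10xxxxxx -> Class B (128-191)
Class B, default mask 255.255.0.0 (/16)


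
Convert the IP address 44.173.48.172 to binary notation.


44 = 00101100
173 = 10101101
48 = 00110000
172 = 10101100
Binary: 00101100.10101101.00110000.10101100


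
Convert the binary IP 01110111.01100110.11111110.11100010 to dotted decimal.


01110111 = 119
01100110 = 102
11111110 = 254
11100010 = 226
IP: 119.102.254.226


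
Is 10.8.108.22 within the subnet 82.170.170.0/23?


Subnet network: 82.170.170.0
Test IP AND mask: 10.8.108.0
No, 10.8.108.22 is not in 82.170.170.0/23


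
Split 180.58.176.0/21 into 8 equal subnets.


New prefix = 21 + 3 = 24
Each subnet has 256 addresses
  180.58.176.0/24
  180.58.177.0/24
  180.58.178.0/24
  180.58.179.0/24
  180.58.180.0/24
  180.58.181.0/24
  180.58.182.0/24
  180.58.183.0/24
Subnets: 180.58.176.0/24, 180.58.177.0/24, 180.58.178.0/24, 180.58.179.0/24, 180.58.180.0/24, 180.58.181.0/24, 180.58.182.0/24, 180.58.183.0/24


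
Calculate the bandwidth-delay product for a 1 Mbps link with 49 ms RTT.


BDP = bandwidth * RTT
= 1 Mbps * 49 ms
= 1 * 1e6 * 49 / 1000 bits
= 49000 bits
= 6125 bytes
= 5.9814 KB
BDP = 49000 bits (6125 bytes)


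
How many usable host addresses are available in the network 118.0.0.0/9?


Host bits = 32 - 9 = 23
Total addresses = 2^23 = 8388608
Usable = total - 2 (network and broadcast)
Usable hosts: 8388606


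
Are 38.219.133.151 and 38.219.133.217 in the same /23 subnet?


Mask: 255.255.254.0
38.219.133.151 AND mask = 38.219.132.0
38.219.133.217 AND mask = 38.219.132.0
Yes, same subnet (38.219.132.0)


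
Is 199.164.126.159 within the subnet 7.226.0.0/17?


Subnet network: 7.226.0.0
Test IP AND mask: 199.164.0.0
No, 199.164.126.159 is not in 7.226.0.0/17


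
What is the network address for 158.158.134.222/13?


IP:   10011110.10011110.10000110.11011110
Mask: 11111111.11111000.00000000.00000000
AND operation:
Net:  10011110.10011000.00000000.00000000
Network: 158.152.0.0/13


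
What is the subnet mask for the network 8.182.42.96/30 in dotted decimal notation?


/30 means 30 network bits, 2 host bits
Binary: 11111111111111111111111111111100
Mask: 255.255.255.252


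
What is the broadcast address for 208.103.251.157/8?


Network: 208.0.0.0/8
Host bits = 24
Set all host bits to 1:
Broadcast: 208.255.255.255


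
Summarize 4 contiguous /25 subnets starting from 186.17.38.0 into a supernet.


Original prefix: /25
Number of subnets: 4 = 2^2
New prefix = 25 - 2 = 23
Supernet: 186.17.38.0/23


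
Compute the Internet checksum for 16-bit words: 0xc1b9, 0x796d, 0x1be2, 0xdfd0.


Sum all words (with carry folding):
+ 0xc1b9 = 0xc1b9
+ 0x796d = 0x3b27
+ 0x1be2 = 0x5709
+ 0xdfd0 = 0x36da
One's complement: ~0x36da
Checksum = 0xc925


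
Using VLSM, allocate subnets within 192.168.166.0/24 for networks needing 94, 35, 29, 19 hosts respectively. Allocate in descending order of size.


94 hosts -> /25 (126 usable): 192.168.166.0/25
35 hosts -> /26 (62 usable): 192.168.166.128/26
29 hosts -> /27 (30 usable): 192.168.166.192/27
19 hosts -> /27 (30 usable): 192.168.166.224/27
Allocation: 192.168.166.0/25 (94 hosts, 126 usable); 192.168.166.128/26 (35 hosts, 62 usable); 192.168.166.192/27 (29 hosts, 30 usable); 192.168.166.224/27 (19 hosts, 30 usable)


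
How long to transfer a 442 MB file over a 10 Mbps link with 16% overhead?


Effective throughput = 10 * (1 - 16/100) = 8.4 Mbps
File size in Mb = 442 * 8 = 3536 Mb
Time = 3536 / 8.4
Time = 420.9524 seconds


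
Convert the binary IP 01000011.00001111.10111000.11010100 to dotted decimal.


01000011 = 67
00001111 = 15
10111000 = 184
11010100 = 212
IP: 67.15.184.212


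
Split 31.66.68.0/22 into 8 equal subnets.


New prefix = 22 + 3 = 25
Each subnet has 128 addresses
  31.66.68.0/25
  31.66.68.128/25
  31.66.69.0/25
  31.66.69.128/25
  31.66.70.0/25
  31.66.70.128/25
  31.66.71.0/25
  31.66.71.128/25
Subnets: 31.66.68.0/25, 31.66.68.128/25, 31.66.69.0/25, 31.66.69.128/25, 31.66.70.0/25, 31.66.70.128/25, 31.66.71.0/25, 31.66.71.128/25


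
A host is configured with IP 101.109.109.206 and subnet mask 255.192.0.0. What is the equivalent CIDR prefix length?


Binary: 11111111.11000000.00000000.00000000
Count leading 1s
Prefix: /10


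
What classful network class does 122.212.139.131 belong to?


First octet: 122
Binary: 01111010
0xxxxxxx -> Class A (1-126)
Class A, default mask 255.0.0.0 (/8)


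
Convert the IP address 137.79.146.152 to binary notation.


137 = 10001001
79 = 01001111
146 = 10010010
152 = 10011000
Binary: 10001001.01001111.10010010.10011000


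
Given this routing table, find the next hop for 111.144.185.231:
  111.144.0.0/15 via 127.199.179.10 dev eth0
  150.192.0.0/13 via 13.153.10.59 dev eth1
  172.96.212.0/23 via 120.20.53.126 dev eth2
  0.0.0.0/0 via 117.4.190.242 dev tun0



Longest prefix match for 111.144.185.231:
  /15 111.144.0.0: MATCH
  /13 150.192.0.0: no
  /23 172.96.212.0: no
  /0 0.0.0.0: MATCH
Selected: next-hop 127.199.179.10 via eth0 (matched /15)


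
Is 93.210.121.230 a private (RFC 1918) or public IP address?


RFC 1918 private ranges:
  10.0.0.0/8 (10.0.0.0 - 10.255.255.255)
  172.16.0.0/12 (172.16.0.0 - 172.31.255.255)
  192.168.0.0/16 (192.168.0.0 - 192.168.255.255)
Public (not in any RFC 1918 range)


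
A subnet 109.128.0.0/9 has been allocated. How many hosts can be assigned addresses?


Host bits = 32 - 9 = 23
Total addresses = 2^23 = 8388608
Usable = total - 2 (network and broadcast)
Usable hosts: 8388606


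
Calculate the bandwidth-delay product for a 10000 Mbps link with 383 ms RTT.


BDP = bandwidth * RTT
= 10000 Mbps * 383 ms
= 10000 * 1e6 * 383 / 1000 bits
= 3830000000 bits
= 478750000 bytes
= 467529.2969 KB
BDP = 3830000000 bits (478750000 bytes)


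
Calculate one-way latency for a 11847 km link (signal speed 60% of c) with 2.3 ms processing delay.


Speed = 0.6 * 3e5 km/s = 180000 km/s
Propagation delay = 11847 / 180000 = 0.0658 s = 65.8167 ms
Processing delay = 2.3 ms
Total one-way latency = 68.1167 ms


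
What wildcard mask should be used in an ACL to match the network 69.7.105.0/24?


Subnet mask: 255.255.255.0
Wildcard = 255.255.255.255 - subnet mask
255 - 255 = 0
255 - 255 = 0
255 - 255 = 0
255 - 0 = 255
Wildcard: 0.0.0.255


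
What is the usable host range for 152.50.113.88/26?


Network: 152.50.113.64
Broadcast: 152.50.113.127
First usable = network + 1
Last usable = broadcast - 1
Range: 152.50.113.65 to 152.50.113.126


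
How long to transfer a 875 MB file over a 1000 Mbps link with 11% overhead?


Effective throughput = 1000 * (1 - 11/100) = 890 Mbps
File size in Mb = 875 * 8 = 7000 Mb
Time = 7000 / 890
Time = 7.8652 seconds


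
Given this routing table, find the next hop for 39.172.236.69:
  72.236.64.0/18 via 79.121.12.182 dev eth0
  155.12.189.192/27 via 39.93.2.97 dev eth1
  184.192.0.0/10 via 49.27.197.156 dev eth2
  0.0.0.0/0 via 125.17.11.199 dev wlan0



Longest prefix match for 39.172.236.69:
  /18 72.236.64.0: no
  /27 155.12.189.192: no
  /10 184.192.0.0: no
  /0 0.0.0.0: MATCH
Selected: next-hop 125.17.11.199 via wlan0 (matched /0)


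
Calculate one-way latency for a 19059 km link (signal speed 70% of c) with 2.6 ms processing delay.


Speed = 0.7 * 3e5 km/s = 210000 km/s
Propagation delay = 19059 / 210000 = 0.0908 s = 90.7571 ms
Processing delay = 2.6 ms
Total one-way latency = 93.3571 ms


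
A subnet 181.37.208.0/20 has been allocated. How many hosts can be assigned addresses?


Host bits = 32 - 20 = 12
Total addresses = 2^12 = 4096
Usable = total - 2 (network and broadcast)
Usable hosts: 4094


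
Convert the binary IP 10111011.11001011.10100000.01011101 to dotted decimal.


10111011 = 187
11001011 = 203
10100000 = 160
01011101 = 93
IP: 187.203.160.93


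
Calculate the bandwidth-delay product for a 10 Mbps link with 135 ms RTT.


BDP = bandwidth * RTT
= 10 Mbps * 135 ms
= 10 * 1e6 * 135 / 1000 bits
= 1350000 bits
= 168750 bytes
= 164.7949 KB
BDP = 1350000 bits (168750 bytes)


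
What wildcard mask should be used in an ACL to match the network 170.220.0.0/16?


Subnet mask: 255.255.0.0
Wildcard = 255.255.255.255 - subnet mask
255 - 255 = 0
255 - 255 = 0
255 - 0 = 255
255 - 0 = 255
Wildcard: 0.0.255.255


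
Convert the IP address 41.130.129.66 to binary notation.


41 = 00101001
130 = 10000010
129 = 10000001
66 = 01000010
Binary: 00101001.10000010.10000001.01000010


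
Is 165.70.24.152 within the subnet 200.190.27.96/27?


Subnet network: 200.190.27.96
Test IP AND mask: 165.70.24.128
No, 165.70.24.152 is not in 200.190.27.96/27


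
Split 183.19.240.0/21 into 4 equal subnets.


New prefix = 21 + 2 = 23
Each subnet has 512 addresses
  183.19.240.0/23
  183.19.242.0/23
  183.19.244.0/23
  183.19.246.0/23
Subnets: 183.19.240.0/23, 183.19.242.0/23, 183.19.244.0/23, 183.19.246.0/23


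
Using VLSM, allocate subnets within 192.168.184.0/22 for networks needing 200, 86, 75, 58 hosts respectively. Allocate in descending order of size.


200 hosts -> /24 (254 usable): 192.168.184.0/24
86 hosts -> /25 (126 usable): 192.168.185.0/25
75 hosts -> /25 (126 usable): 192.168.185.128/25
58 hosts -> /26 (62 usable): 192.168.186.0/26
Allocation: 192.168.184.0/24 (200 hosts, 254 usable); 192.168.185.0/25 (86 hosts, 126 usable); 192.168.185.128/25 (75 hosts, 126 usable); 192.168.186.0/26 (58 hosts, 62 usable)


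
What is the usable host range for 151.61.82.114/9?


Network: 151.0.0.0
Broadcast: 151.127.255.255
First usable = network + 1
Last usable = broadcast - 1
Range: 151.0.0.1 to 151.127.255.254


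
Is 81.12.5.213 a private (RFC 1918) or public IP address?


RFC 1918 private ranges:
  10.0.0.0/8 (10.0.0.0 - 10.255.255.255)
  172.16.0.0/12 (172.16.0.0 - 172.31.255.255)
  192.168.0.0/16 (192.168.0.0 - 192.168.255.255)
Public (not in any RFC 1918 range)


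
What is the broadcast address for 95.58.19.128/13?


Network: 95.56.0.0/13
Host bits = 19
Set all host bits to 1:
Broadcast: 95.63.255.255


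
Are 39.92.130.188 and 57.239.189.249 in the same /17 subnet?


Mask: 255.255.128.0
39.92.130.188 AND mask = 39.92.128.0
57.239.189.249 AND mask = 57.239.128.0
No, different subnets (39.92.128.0 vs 57.239.128.0)


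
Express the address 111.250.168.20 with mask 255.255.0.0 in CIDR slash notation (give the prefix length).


Binary: 11111111.11111111.00000000.00000000
Count leading 1s
Prefix: /16


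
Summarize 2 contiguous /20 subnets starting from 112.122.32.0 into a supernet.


Original prefix: /20
Number of subnets: 2 = 2^1
New prefix = 20 - 1 = 19
Supernet: 112.122.32.0/19


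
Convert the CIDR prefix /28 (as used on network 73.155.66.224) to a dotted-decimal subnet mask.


/28 means 28 network bits, 4 host bits
Binary: 11111111111111111111111111110000
Mask: 255.255.255.240


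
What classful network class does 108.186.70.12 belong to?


First octet: 108
Binary: 01101100
0xxxxxxx -> Class A (1-126)
Class A, default mask 255.0.0.0 (/8)


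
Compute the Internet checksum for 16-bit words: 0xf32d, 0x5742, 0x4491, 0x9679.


Sum all words (with carry folding):
+ 0xf32d = 0xf32d
+ 0x5742 = 0x4a70
+ 0x4491 = 0x8f01
+ 0x9679 = 0x257b
One's complement: ~0x257b
Checksum = 0xda84


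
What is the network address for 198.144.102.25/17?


IP:   11000110.10010000.01100110.00011001
Mask: 11111111.11111111.10000000.00000000
AND operation:
Net:  11000110.10010000.00000000.00000000
Network: 198.144.0.0/17


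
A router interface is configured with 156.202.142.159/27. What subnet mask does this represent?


/27 means 27 network bits, 5 host bits
Binary: 11111111111111111111111111100000
Mask: 255.255.255.224


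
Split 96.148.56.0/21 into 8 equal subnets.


New prefix = 21 + 3 = 24
Each subnet has 256 addresses
  96.148.56.0/24
  96.148.57.0/24
  96.148.58.0/24
  96.148.59.0/24
  96.148.60.0/24
  96.148.61.0/24
  96.148.62.0/24
  96.148.63.0/24
Subnets: 96.148.56.0/24, 96.148.57.0/24, 96.148.58.0/24, 96.148.59.0/24, 96.148.60.0/24, 96.148.61.0/24, 96.148.62.0/24, 96.148.63.0/24


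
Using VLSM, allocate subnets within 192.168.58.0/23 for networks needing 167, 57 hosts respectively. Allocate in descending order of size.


167 hosts -> /24 (254 usable): 192.168.58.0/24
57 hosts -> /26 (62 usable): 192.168.59.0/26
Allocation: 192.168.58.0/24 (167 hosts, 254 usable); 192.168.59.0/26 (57 hosts, 62 usable)


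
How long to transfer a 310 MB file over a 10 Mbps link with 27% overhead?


Effective throughput = 10 * (1 - 27/100) = 7.3 Mbps
File size in Mb = 310 * 8 = 2480 Mb
Time = 2480 / 7.3
Time = 339.726 seconds


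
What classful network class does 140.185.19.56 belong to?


First octet: 140
Binary: 10001100
10xxxxxx -> Class B (128-191)
Class B, default mask 255.255.0.0 (/16)


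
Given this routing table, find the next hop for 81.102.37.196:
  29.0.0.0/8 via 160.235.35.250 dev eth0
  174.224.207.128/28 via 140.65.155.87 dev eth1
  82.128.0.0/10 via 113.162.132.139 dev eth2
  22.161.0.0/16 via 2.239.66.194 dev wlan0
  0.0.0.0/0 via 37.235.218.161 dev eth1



Longest prefix match for 81.102.37.196:
  /8 29.0.0.0: no
  /28 174.224.207.128: no
  /10 82.128.0.0: no
  /16 22.161.0.0: no
  /0 0.0.0.0: MATCH
Selected: next-hop 37.235.218.161 via eth1 (matched /0)


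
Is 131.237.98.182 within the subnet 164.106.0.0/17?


Subnet network: 164.106.0.0
Test IP AND mask: 131.237.0.0
No, 131.237.98.182 is not in 164.106.0.0/17


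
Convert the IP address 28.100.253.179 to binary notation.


28 = 00011100
100 = 01100100
253 = 11111101
179 = 10110011
Binary: 00011100.01100100.11111101.10110011


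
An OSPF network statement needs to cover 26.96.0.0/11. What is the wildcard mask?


Subnet mask: 255.224.0.0
Wildcard = 255.255.255.255 - subnet mask
255 - 255 = 0
255 - 224 = 31
255 - 0 = 255
255 - 0 = 255
Wildcard: 0.31.255.255


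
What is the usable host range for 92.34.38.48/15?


Network: 92.34.0.0
Broadcast: 92.35.255.255
First usable = network + 1
Last usable = broadcast - 1
Range: 92.34.0.1 to 92.35.255.254


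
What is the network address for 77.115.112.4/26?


IP:   01001101.01110011.01110000.00000100
Mask: 11111111.11111111.11111111.11000000
AND operation:
Net:  01001101.01110011.01110000.00000000
Network: 77.115.112.0/26


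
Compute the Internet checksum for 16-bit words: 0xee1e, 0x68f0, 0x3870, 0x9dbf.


Sum all words (with carry folding):
+ 0xee1e = 0xee1e
+ 0x68f0 = 0x570f
+ 0x3870 = 0x8f7f
+ 0x9dbf = 0x2d3f
One's complement: ~0x2d3f
Checksum = 0xd2c0


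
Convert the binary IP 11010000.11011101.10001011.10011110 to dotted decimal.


11010000 = 208
11011101 = 221
10001011 = 139
10011110 = 158
IP: 208.221.139.158


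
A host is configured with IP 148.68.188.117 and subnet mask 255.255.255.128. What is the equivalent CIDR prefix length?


Binary: 11111111.11111111.11111111.10000000
Count leading 1s
Prefix: /25


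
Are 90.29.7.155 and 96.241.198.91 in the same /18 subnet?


Mask: 255.255.192.0
90.29.7.155 AND mask = 90.29.0.0
96.241.198.91 AND mask = 96.241.192.0
No, different subnets (90.29.0.0 vs 96.241.192.0)


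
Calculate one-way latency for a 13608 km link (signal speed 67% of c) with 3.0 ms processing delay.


Speed = 0.67 * 3e5 km/s = 201000 km/s
Propagation delay = 13608 / 201000 = 0.0677 s = 67.7015 ms
Processing delay = 3.0 ms
Total one-way latency = 70.7015 ms


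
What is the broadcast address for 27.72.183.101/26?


Network: 27.72.183.64/26
Host bits = 6
Set all host bits to 1:
Broadcast: 27.72.183.127


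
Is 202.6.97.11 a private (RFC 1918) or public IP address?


RFC 1918 private ranges:
  10.0.0.0/8 (10.0.0.0 - 10.255.255.255)
  172.16.0.0/12 (172.16.0.0 - 172.31.255.255)
  192.168.0.0/16 (192.168.0.0 - 192.168.255.255)
Public (not in any RFC 1918 range)


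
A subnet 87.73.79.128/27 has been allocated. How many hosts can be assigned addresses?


Host bits = 32 - 27 = 5
Total addresses = 2^5 = 32
Usable = total - 2 (network and broadcast)
Usable hosts: 30


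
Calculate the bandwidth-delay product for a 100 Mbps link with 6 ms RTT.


BDP = bandwidth * RTT
= 100 Mbps * 6 ms
= 100 * 1e6 * 6 / 1000 bits
= 600000 bits
= 75000 bytes
= 73.2422 KB
BDP = 600000 bits (75000 bytes)


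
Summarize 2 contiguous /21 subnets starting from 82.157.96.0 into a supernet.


Original prefix: /21
Number of subnets: 2 = 2^1
New prefix = 21 - 1 = 20
Supernet: 82.157.96.0/20


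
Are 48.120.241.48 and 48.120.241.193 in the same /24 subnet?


Mask: 255.255.255.0
48.120.241.48 AND mask = 48.120.241.0
48.120.241.193 AND mask = 48.120.241.0
Yes, same subnet (48.120.241.0)


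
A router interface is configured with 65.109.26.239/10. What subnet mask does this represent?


/10 means 10 network bits, 22 host bits
Binary: 11111111110000000000000000000000
Mask: 255.192.0.0


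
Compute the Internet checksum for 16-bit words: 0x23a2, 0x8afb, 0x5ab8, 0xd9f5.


Sum all words (with carry folding):
+ 0x23a2 = 0x23a2
+ 0x8afb = 0xae9d
+ 0x5ab8 = 0x0956
+ 0xd9f5 = 0xe34b
One's complement: ~0xe34b
Checksum = 0x1cb4


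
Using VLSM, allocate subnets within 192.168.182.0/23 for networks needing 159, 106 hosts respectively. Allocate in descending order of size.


159 hosts -> /24 (254 usable): 192.168.182.0/24
106 hosts -> /25 (126 usable): 192.168.183.0/25
Allocation: 192.168.182.0/24 (159 hosts, 254 usable); 192.168.183.0/25 (106 hosts, 126 usable)


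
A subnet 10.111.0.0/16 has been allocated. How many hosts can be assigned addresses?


Host bits = 32 - 16 = 16
Total addresses = 2^16 = 65536
Usable = total - 2 (network and broadcast)
Usable hosts: 65534


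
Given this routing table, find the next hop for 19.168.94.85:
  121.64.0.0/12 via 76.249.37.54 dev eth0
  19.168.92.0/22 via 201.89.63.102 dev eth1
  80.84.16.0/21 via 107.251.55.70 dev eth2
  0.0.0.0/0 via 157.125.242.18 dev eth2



Longest prefix match for 19.168.94.85:
  /12 121.64.0.0: no
  /22 19.168.92.0: MATCH
  /21 80.84.16.0: no
  /0 0.0.0.0: MATCH
Selected: next-hop 201.89.63.102 via eth1 (matched /22)


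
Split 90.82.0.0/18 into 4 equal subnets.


New prefix = 18 + 2 = 20
Each subnet has 4096 addresses
  90.82.0.0/20
  90.82.16.0/20
  90.82.32.0/20
  90.82.48.0/20
Subnets: 90.82.0.0/20, 90.82.16.0/20, 90.82.32.0/20, 90.82.48.0/20


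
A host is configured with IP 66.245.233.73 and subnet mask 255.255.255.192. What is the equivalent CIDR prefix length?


Binary: 11111111.11111111.11111111.11000000
Count leading 1s
Prefix: /26


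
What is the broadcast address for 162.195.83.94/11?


Network: 162.192.0.0/11
Host bits = 21
Set all host bits to 1:
Broadcast: 162.223.255.255


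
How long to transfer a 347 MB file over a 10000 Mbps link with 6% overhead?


Effective throughput = 10000 * (1 - 6/100) = 9400 Mbps
File size in Mb = 347 * 8 = 2776 Mb
Time = 2776 / 9400
Time = 0.2953 seconds


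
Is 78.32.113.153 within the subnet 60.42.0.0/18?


Subnet network: 60.42.0.0
Test IP AND mask: 78.32.64.0
No, 78.32.113.153 is not in 60.42.0.0/18


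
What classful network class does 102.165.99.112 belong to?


First octet: 102
Binary: 01100110
0xxxxxxx -> Class A (1-126)
Class A, default mask 255.0.0.0 (/8)


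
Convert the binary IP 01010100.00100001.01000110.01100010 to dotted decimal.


01010100 = 84
00100001 = 33
01000110 = 70
01100010 = 98
IP: 84.33.70.98


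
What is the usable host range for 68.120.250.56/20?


Network: 68.120.240.0
Broadcast: 68.120.255.255
First usable = network + 1
Last usable = broadcast - 1
Range: 68.120.240.1 to 68.120.255.254


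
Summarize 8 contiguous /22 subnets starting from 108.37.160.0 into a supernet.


Original prefix: /22
Number of subnets: 8 = 2^3
New prefix = 22 - 3 = 19
Supernet: 108.37.160.0/19


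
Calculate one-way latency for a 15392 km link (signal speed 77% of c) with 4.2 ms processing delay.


Speed = 0.77 * 3e5 km/s = 231000 km/s
Propagation delay = 15392 / 231000 = 0.0666 s = 66.632 ms
Processing delay = 4.2 ms
Total one-way latency = 70.832 ms


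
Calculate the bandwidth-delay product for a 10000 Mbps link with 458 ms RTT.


BDP = bandwidth * RTT
= 10000 Mbps * 458 ms
= 10000 * 1e6 * 458 / 1000 bits
= 4580000000 bits
= 572500000 bytes
= 559082.0312 KB
BDP = 4580000000 bits (572500000 bytes)


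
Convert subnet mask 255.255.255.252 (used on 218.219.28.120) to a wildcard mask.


Subnet mask: 255.255.255.252
Wildcard = 255.255.255.255 - subnet mask
255 - 255 = 0
255 - 255 = 0
255 - 255 = 0
255 - 252 = 3
Wildcard: 0.0.0.3


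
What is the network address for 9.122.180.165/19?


IP:   00001001.01111010.10110100.10100101
Mask: 11111111.11111111.11100000.00000000
AND operation:
Net:  00001001.01111010.10100000.00000000
Network: 9.122.160.0/19


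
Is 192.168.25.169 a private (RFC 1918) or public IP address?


RFC 1918 private ranges:
  10.0.0.0/8 (10.0.0.0 - 10.255.255.255)
  172.16.0.0/12 (172.16.0.0 - 172.31.255.255)
  192.168.0.0/16 (192.168.0.0 - 192.168.255.255)
Private (in 192.168.0.0/16)


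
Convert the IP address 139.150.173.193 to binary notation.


139 = 10001011
150 = 10010110
173 = 10101101
193 = 11000001
Binary: 10001011.10010110.10101101.11000001


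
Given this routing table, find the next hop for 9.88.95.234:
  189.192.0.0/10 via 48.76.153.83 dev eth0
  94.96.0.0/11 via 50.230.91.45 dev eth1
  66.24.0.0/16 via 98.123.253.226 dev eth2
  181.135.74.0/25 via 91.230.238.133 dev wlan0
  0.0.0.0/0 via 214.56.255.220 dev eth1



Longest prefix match for 9.88.95.234:
  /10 189.192.0.0: no
  /11 94.96.0.0: no
  /16 66.24.0.0: no
  /25 181.135.74.0: no
  /0 0.0.0.0: MATCH
Selected: next-hop 214.56.255.220 via eth1 (matched /0)


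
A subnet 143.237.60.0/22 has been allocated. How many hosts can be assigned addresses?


Host bits = 32 - 22 = 10
Total addresses = 2^10 = 1024
Usable = total - 2 (network and broadcast)
Usable hosts: 1022


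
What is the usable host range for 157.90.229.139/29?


Network: 157.90.229.136
Broadcast: 157.90.229.143
First usable = network + 1
Last usable = broadcast - 1
Range: 157.90.229.137 to 157.90.229.142


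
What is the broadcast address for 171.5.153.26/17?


Network: 171.5.128.0/17
Host bits = 15
Set all host bits to 1:
Broadcast: 171.5.255.255


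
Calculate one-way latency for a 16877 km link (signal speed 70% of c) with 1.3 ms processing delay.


Speed = 0.7 * 3e5 km/s = 210000 km/s
Propagation delay = 16877 / 210000 = 0.0804 s = 80.3667 ms
Processing delay = 1.3 ms
Total one-way latency = 81.6667 ms


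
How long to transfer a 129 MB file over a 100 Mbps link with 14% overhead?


Effective throughput = 100 * (1 - 14/100) = 86 Mbps
File size in Mb = 129 * 8 = 1032 Mb
Time = 1032 / 86
Time = 12 seconds


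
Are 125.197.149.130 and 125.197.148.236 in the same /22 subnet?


Mask: 255.255.252.0
125.197.149.130 AND mask = 125.197.148.0
125.197.148.236 AND mask = 125.197.148.0
Yes, same subnet (125.197.148.0)


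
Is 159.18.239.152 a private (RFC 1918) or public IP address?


RFC 1918 private ranges:
  10.0.0.0/8 (10.0.0.0 - 10.255.255.255)
  172.16.0.0/12 (172.16.0.0 - 172.31.255.255)
  192.168.0.0/16 (192.168.0.0 - 192.168.255.255)
Public (not in any RFC 1918 range)


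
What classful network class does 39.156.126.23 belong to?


First octet: 39
Binary: 00100111
0xxxxxxx -> Class A (1-126)
Class A, default mask 255.0.0.0 (/8)


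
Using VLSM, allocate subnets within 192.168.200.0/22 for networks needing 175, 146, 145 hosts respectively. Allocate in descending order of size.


175 hosts -> /24 (254 usable): 192.168.200.0/24
146 hosts -> /24 (254 usable): 192.168.201.0/24
145 hosts -> /24 (254 usable): 192.168.202.0/24
Allocation: 192.168.200.0/24 (175 hosts, 254 usable); 192.168.201.0/24 (146 hosts, 254 usable); 192.168.202.0/24 (145 hosts, 254 usable)


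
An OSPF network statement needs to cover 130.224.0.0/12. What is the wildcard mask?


Subnet mask: 255.240.0.0
Wildcard = 255.255.255.255 - subnet mask
255 - 255 = 0
255 - 240 = 15
255 - 0 = 255
255 - 0 = 255
Wildcard: 0.15.255.255


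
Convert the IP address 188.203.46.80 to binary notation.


188 = 10111100
203 = 11001011
46 = 00101110
80 = 01010000
Binary: 10111100.11001011.00101110.01010000


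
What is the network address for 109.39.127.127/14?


IP:   01101101.00100111.01111111.01111111
Mask: 11111111.11111100.00000000.00000000
AND operation:
Net:  01101101.00100100.00000000.00000000
Network: 109.36.0.0/14


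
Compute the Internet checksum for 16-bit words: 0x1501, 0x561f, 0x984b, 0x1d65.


Sum all words (with carry folding):
+ 0x1501 = 0x1501
+ 0x561f = 0x6b20
+ 0x984b = 0x036c
+ 0x1d65 = 0x20d1
One's complement: ~0x20d1
Checksum = 0xdf2e


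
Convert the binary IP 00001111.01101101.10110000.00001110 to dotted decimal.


00001111 = 15
01101101 = 109
10110000 = 176
00001110 = 14
IP: 15.109.176.14


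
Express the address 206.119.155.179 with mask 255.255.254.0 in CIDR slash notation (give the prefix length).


Binary: 11111111.11111111.11111110.00000000
Count leading 1s
Prefix: /23


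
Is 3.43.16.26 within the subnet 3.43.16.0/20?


Subnet network: 3.43.16.0
Test IP AND mask: 3.43.16.0
Yes, 3.43.16.26 is in 3.43.16.0/20


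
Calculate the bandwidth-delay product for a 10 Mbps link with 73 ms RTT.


BDP = bandwidth * RTT
= 10 Mbps * 73 ms
= 10 * 1e6 * 73 / 1000 bits
= 730000 bits
= 91250 bytes
= 89.1113 KB
BDP = 730000 bits (91250 bytes)


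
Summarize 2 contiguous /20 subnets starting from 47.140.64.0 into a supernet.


Original prefix: /20
Number of subnets: 2 = 2^1
New prefix = 20 - 1 = 19
Supernet: 47.140.64.0/19


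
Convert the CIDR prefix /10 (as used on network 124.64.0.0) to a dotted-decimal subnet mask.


/10 means 10 network bits, 22 host bits
Binary: 11111111110000000000000000000000
Mask: 255.192.0.0


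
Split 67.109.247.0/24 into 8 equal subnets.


New prefix = 24 + 3 = 27
Each subnet has 32 addresses
  67.109.247.0/27
  67.109.247.32/27
  67.109.247.64/27
  67.109.247.96/27
  67.109.247.128/27
  67.109.247.160/27
  67.109.247.192/27
  67.109.247.224/27
Subnets: 67.109.247.0/27, 67.109.247.32/27, 67.109.247.64/27, 67.109.247.96/27, 67.109.247.128/27, 67.109.247.160/27, 67.109.247.192/27, 67.109.247.224/27


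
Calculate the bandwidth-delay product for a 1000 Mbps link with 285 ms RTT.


BDP = bandwidth * RTT
= 1000 Mbps * 285 ms
= 1000 * 1e6 * 285 / 1000 bits
= 285000000 bits
= 35625000 bytes
= 34790.0391 KB
BDP = 285000000 bits (35625000 bytes)


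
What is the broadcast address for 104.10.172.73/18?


Network: 104.10.128.0/18
Host bits = 14
Set all host bits to 1:
Broadcast: 104.10.191.255


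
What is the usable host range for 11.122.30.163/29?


Network: 11.122.30.160
Broadcast: 11.122.30.167
First usable = network + 1
Last usable = broadcast - 1
Range: 11.122.30.161 to 11.122.30.166


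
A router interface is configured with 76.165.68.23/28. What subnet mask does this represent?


/28 means 28 network bits, 4 host bits
Binary: 11111111111111111111111111110000
Mask: 255.255.255.240


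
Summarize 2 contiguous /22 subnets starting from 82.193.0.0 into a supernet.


Original prefix: /22
Number of subnets: 2 = 2^1
New prefix = 22 - 1 = 21
Supernet: 82.193.0.0/21


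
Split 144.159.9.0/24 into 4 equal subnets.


New prefix = 24 + 2 = 26
Each subnet has 64 addresses
  144.159.9.0/26
  144.159.9.64/26
  144.159.9.128/26
  144.159.9.192/26
Subnets: 144.159.9.0/26, 144.159.9.64/26, 144.159.9.128/26, 144.159.9.192/26


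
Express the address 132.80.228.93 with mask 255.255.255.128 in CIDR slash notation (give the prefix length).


Binary: 11111111.11111111.11111111.10000000
Count leading 1s
Prefix: /25


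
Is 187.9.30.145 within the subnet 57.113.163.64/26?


Subnet network: 57.113.163.64
Test IP AND mask: 187.9.30.128
No, 187.9.30.145 is not in 57.113.163.64/26


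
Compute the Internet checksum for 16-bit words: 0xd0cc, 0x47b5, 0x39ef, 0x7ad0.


Sum all words (with carry folding):
+ 0xd0cc = 0xd0cc
+ 0x47b5 = 0x1882
+ 0x39ef = 0x5271
+ 0x7ad0 = 0xcd41
One's complement: ~0xcd41
Checksum = 0x32be


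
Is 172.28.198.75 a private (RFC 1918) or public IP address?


RFC 1918 private ranges:
  10.0.0.0/8 (10.0.0.0 - 10.255.255.255)
  172.16.0.0/12 (172.16.0.0 - 172.31.255.255)
  192.168.0.0/16 (192.168.0.0 - 192.168.255.255)
Private (in 172.16.0.0/12)


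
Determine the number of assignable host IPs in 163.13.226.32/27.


Host bits = 32 - 27 = 5
Total addresses = 2^5 = 32
Usable = total - 2 (network and broadcast)
Usable hosts: 30
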